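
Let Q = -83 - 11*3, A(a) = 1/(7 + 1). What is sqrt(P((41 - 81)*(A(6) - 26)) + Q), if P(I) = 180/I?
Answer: 6*I*sqrt(1702)/23 ≈ 10.762*I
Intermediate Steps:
A(a) = 1/8
Q = -116 (Q = -83 - 33 = -116)
sqrt(P((41 - 81)*(A(6) - 26)) + Q) = sqrt(180/(((41 - 81)*(1/8 - 26))) - 116) = sqrt(180/((-40*(-207/8))) - 116) = sqrt(180/1035 - 116) = sqrt(180*(1/1035) - 116) = sqrt(4/23 - 116) = sqrt(-2664/23) = 6*I*sqrt(1702)/23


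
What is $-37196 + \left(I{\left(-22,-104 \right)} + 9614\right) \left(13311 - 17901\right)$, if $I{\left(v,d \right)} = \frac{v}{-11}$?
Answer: $-44174636$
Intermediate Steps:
$I{\left(v,d \right)} = - \frac{v}{11}$ ($I{\left(v,d \right)} = v \left(- \frac{1}{11}\right) = - \frac{v}{11}$)
$-37196 + \left(I{\left(-22,-104 \right)} + 9614\right) \left(13311 - 17901\right) = -37196 + \left(\left(- \frac{1}{11}\right) \left(-22\right) + 9614\right) \left(13311 - 17901\right) = -37196 + \left(2 + 9614\right) \left(-4590\right) = -37196 + 9616 \left(-4590\right) = -37196 - 44137440 = -44174636$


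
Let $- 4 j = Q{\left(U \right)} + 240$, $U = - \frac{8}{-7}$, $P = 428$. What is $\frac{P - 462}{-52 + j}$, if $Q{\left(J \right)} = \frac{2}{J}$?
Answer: $\frac{544}{1799} \approx 0.30239$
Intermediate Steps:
$U = \frac{8}{7}$ ($U = \left(-8\right) \left(- \frac{1}{7}\right) = \frac{8}{7} \approx 1.1429$)
$j = - \frac{967}{16}$ ($j = - \frac{\frac{2}{\frac{8}{7}} + 240}{4} = - \frac{2 \cdot \frac{7}{8} + 240}{4} = - \frac{\frac{7}{4} + 240}{4} = \left(- \frac{1}{4}\right) \frac{967}{4} = - \frac{967}{16} \approx -60.438$)
$\frac{P - 462}{-52 + j} = \frac{428 - 462}{-52 - \frac{967}{16}} = - \frac{34}{- \frac{1799}{16}} = \left(-34\right) \left(- \frac{16}{1799}\right) = \frac{544}{1799}$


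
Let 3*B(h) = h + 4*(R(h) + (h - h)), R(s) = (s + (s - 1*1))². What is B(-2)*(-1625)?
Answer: -159250/3 ≈ -53083.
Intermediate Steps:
R(s) = (-1 + 2*s)² (R(s) = (s + (s - 1))² = (s + (-1 + s))² = (-1 + 2*s)²)
B(h) = h/3 + 4*(-1 + 2*h)²/3 (B(h) = (h + 4*((-1 + 2*h)² + (h - h)))/3 = (h + 4*((-1 + 2*h)² + 0))/3 = (h + 4*(-1 + 2*h)²)/3 = h/3 + 4*(-1 + 2*h)²/3)
B(-2)*(-1625) = ((⅓)*(-2) + 4*(-1 + 2*(-2))²/3)*(-1625) = (-⅔ + 4*(-1 - 4)²/3)*(-1625) = (-⅔ + (4/3)*(-5)²)*(-1625) = (-⅔ + (4/3)*25)*(-1625) = (-⅔ + 100/3)*(-1625) = (98/3)*(-1625) = -159250/3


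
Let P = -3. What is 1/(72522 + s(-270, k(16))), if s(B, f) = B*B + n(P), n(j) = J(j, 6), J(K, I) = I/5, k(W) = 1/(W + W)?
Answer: 5/727116 ≈ 6.8765e-6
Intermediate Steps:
k(W) = 1/(2*W)
J(K, I) = I/5 (J(K, I) = I*(⅕) = I/5)
n(j) = 6/5 (n(j) = (⅕)*6 = 6/5)
s(B, f) = 6/5 + B² (s(B, f) = B*B + 6/5 = B² + 6/5 = 6/5 + B²)
1/(72522 + s(-270, k(16))) = 1/(72522 + (6/5 + (-270)²)) = 1/(72522 + (6/5 + 72900)) = 1/(72522 + 364506/5) = 1/(727116/5) = 5/727116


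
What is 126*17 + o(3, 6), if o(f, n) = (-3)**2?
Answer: 2151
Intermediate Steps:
o(f, n) = 9
126*17 + o(3, 6) = 126*17 + 9 = 2142 + 9 = 2151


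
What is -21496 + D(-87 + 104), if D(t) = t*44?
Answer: -20748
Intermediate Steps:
D(t) = 44*t
-21496 + D(-87 + 104) = -21496 + 44*(-87 + 104) = -21496 + 44*17 = -21496 + 748 = -20748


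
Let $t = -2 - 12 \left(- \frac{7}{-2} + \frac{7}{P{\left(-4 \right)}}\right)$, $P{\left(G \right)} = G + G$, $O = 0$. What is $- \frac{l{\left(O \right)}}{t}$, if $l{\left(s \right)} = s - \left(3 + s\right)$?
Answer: $- \frac{6}{67} \approx -0.089552$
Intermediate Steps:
$P{\left(G \right)} = 2 G$
$l{\left(s \right)} = -3$
$t = - \frac{67}{2}$ ($t = -2 - 12 \left(- \frac{7}{-2} + \frac{7}{2 \left(-4\right)}\right) = -2 - 12 \left(\left(-7\right) \left(- \frac{1}{2}\right) + \frac{7}{-8}\right) = -2 - 12 \left(\frac{7}{2} + 7 \left(- \frac{1}{8}\right)\right) = -2 - 12 \left(\frac{7}{2} - \frac{7}{8}\right) = -2 - \frac{63}{2} = - \frac{67}{2} \approx -33.5$)
$- \frac{l{\left(O \right)}}{t} = - \frac{-3}{- \frac{67}{2}} = - \frac{\left(-3\right) \left(-2\right)}{67} = \left(-1\right) \frac{6}{67} = - \frac{6}{67}$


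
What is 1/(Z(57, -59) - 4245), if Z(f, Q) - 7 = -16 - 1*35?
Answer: -1/4289 ≈ -0.00023315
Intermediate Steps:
Z(f, Q) = -44 (Z(f, Q) = 7 + (-16 - 1*35) = 7 + (-16 - 35) = 7 - 51 = -44)
1/(Z(57, -59) - 4245) = 1/(-44 - 4245) = 1/(-4289) = -1/4289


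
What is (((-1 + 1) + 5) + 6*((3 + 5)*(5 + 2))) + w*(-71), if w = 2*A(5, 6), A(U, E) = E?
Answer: -511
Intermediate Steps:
w = 12 (w = 2*6 = 12)
(((-1 + 1) + 5) + 6*((3 + 5)*(5 + 2))) + w*(-71) = (((-1 + 1) + 5) + 6*((3 + 5)*(5 + 2))) + 12*(-71) = ((0 + 5) + 6*(8*7)) - 852 = (5 + 6*56) - 852 = (5 + 336) - 852 = 341 - 852 = -511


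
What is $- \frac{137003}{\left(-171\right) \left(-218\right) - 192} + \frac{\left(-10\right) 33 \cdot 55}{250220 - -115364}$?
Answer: $- \frac{12689803913}{3389512056} \approx -3.7438$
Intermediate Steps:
$- \frac{137003}{\left(-171\right) \left(-218\right) - 192} + \frac{\left(-10\right) 33 \cdot 55}{250220 - -115364} = - \frac{137003}{37278 - 192} + \frac{\left(-330\right) 55}{250220 + 115364} = - \frac{137003}{37086} - \frac{18150}{365584} = \left(-137003\right) \frac{1}{37086} - \frac{9075}{182792} = - \frac{137003}{37086} - \frac{9075}{182792} = - \frac{12689803913}{3389512056}$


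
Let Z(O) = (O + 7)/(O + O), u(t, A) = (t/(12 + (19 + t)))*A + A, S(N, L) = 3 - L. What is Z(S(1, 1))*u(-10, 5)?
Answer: 165/28 ≈ 5.8929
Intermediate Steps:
u(t, A) = A + A*t/(31 + t) (u(t, A) = (t/(31 + t))*A + A = A*t/(31 + t) + A = A + A*t/(31 + t))
Z(O) = (7 + O)/(2*O) (Z(O) = (7 + O)/((2*O)) = (7 + O)*(1/(2*O)) = (7 + O)/(2*O))
Z(S(1, 1))*u(-10, 5) = ((7 + (3 - 1*1))/(2*(3 - 1*1)))*(5*(31 + 2*(-10))/(31 - 10)) = ((7 + (3 - 1))/(2*(3 - 1)))*(5*(31 - 20)/21) = ((½)*(7 + 2)/2)*(5*(1/21)*11) = ((½)*(½)*9)*(55/21) = (9/4)*(55/21) = 165/28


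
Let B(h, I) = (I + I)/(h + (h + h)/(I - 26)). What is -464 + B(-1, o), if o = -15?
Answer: -5622/13 ≈ -432.46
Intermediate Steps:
B(h, I) = 2*I/(h + 2*h/(-26 + I)) (B(h, I) = (2*I)/(h + (2*h)/(-26 + I)) = (2*I)/(h + 2*h/(-26 + I)) = 2*I/(h + 2*h/(-26 + I)))
-464 + B(-1, o) = -464 + 2*(-15)*(-26 - 15)/(-1*(-24 - 15)) = -464 + 2*(-15)*(-1)*(-41)/(-39) = -464 + 2*(-15)*(-1)*(-1/39)*(-41) = -464 + 410/13 = -5622/13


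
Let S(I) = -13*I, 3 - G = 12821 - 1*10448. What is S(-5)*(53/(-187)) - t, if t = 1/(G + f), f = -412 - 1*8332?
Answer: -38287543/2078318 ≈ -18.422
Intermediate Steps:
G = -2370 (G = 3 - (12821 - 1*10448) = 3 - (12821 - 10448) = 3 - 1*2373 = 3 - 2373 = -2370)
f = -8744 (f = -412 - 8332 = -8744)
t = -1/11114 (t = 1/(-2370 - 8744) = 1/(-11114) = -1/11114 ≈ -8.9977e-5)
S(-5)*(53/(-187)) - t = (-13*(-5))*(53/(-187)) - 1*(-1/11114) = 65*(53*(-1/187)) + 1/11114 = 65*(-53/187) + 1/11114 = -3445/187 + 1/11114 = -38287543/2078318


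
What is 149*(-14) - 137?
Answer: -2223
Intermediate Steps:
149*(-14) - 137 = -2086 - 137 = -2223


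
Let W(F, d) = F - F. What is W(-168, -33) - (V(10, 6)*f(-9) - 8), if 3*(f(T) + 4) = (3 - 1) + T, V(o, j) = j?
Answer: 46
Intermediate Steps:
W(F, d) = 0
f(T) = -10/3 + T/3 (f(T) = -4 + ((3 - 1) + T)/3 = -4 + (2 + T)/3 = -4 + (2/3 + T/3) = -10/3 + T/3)
W(-168, -33) - (V(10, 6)*f(-9) - 8) = 0 - (6*(-10/3 + (1/3)*(-9)) - 8) = 0 - (6*(-10/3 - 3) - 8) = 0 - (6*(-19/3) - 8) = 0 - (-38 - 8) = 0 - 1*(-46) = 0 + 46 = 46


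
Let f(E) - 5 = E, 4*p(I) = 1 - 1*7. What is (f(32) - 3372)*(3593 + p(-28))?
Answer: -23955305/2 ≈ -1.1978e+7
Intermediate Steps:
p(I) = -3/2 (p(I) = (1 - 1*7)/4 = (1 - 7)/4 = (1/4)*(-6) = -3/2)
f(E) = 5 + E
(f(32) - 3372)*(3593 + p(-28)) = ((5 + 32) - 3372)*(3593 - 3/2) = (37 - 3372)*(7183/2) = -3335*7183/2 = -23955305/2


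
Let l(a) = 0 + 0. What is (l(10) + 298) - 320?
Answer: -22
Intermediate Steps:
l(a) = 0
(l(10) + 298) - 320 = (0 + 298) - 320 = 298 - 320 = -22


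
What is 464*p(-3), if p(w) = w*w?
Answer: 4176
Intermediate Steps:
p(w) = w²
464*p(-3) = 464*(-3)² = 464*9 = 4176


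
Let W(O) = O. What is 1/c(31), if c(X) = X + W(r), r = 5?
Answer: 1/36 ≈ 0.027778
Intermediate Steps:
c(X) = 5 + X (c(X) = X + 5 = 5 + X)
1/c(31) = 1/(5 + 31) = 1/36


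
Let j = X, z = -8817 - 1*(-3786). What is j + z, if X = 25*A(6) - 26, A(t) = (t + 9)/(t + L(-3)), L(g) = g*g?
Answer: -5032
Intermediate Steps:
L(g) = g²
A(t) = 1 (A(t) = (t + 9)/(t + (-3)²) = (9 + t)/(t + 9) = (9 + t)/(9 + t) = 1)
z = -5031 (z = -8817 + 3786 = -5031)
X = -1 (X = 25*1 - 26 = 25 - 26 = -1)
j = -1
j + z = -1 - 5031 = -5032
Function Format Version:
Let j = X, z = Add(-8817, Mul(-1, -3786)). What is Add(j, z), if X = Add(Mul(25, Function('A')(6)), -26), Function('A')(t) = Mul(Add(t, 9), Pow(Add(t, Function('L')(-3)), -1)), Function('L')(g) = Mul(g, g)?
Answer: -5032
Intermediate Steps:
Function('L')(g) = Pow(g, 2)
Function('A')(t) = 1 (Function('A')(t) = Mul(Add(t, 9), Pow(Add(t, Pow(-3, 2)), -1)) = Mul(Add(9, t), Pow(Add(t, 9), -1)) = Mul(Add(9, t), Pow(Add(9, t), -1)) = 1)
z = -5031 (z = Add(-8817, 3786) = -5031)
X = -1 (X = Add(Mul(25, 1), -26) = Add(25, -26) = -1)
j = -1
Add(j, z) = Add(-1, -5031) = -5032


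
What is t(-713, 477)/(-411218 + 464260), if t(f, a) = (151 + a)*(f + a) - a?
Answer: -148685/53042 ≈ -2.8032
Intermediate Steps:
t(f, a) = -a + (151 + a)*(a + f) (t(f, a) = (151 + a)*(a + f) - a = -a + (151 + a)*(a + f))
t(-713, 477)/(-411218 + 464260) = (477² + 150*477 + 151*(-713) + 477*(-713))/(-411218 + 464260) = (227529 + 71550 - 107663 - 340101)/53042 = -148685*1/53042 = -148685/53042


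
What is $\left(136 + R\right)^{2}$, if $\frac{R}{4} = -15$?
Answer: $5776$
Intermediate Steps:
$R = -60$ ($R = 4 \left(-15\right) = -60$)
$\left(136 + R\right)^{2} = \left(136 - 60\right)^{2} = 76^{2} = 5776$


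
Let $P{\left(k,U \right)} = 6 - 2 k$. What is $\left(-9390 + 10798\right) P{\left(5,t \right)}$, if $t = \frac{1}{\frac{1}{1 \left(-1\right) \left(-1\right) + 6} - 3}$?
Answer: $-5632$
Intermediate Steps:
$t = - \frac{7}{20}$ ($t = \frac{1}{\frac{1}{\left(-1\right) \left(-1\right) + 6} - 3} = \frac{1}{\frac{1}{1 + 6} - 3} = \frac{1}{\frac{1}{7} - 3} = \frac{1}{- \frac{20}{7}} = - \frac{7}{20} \approx -0.35$)
$\left(-9390 + 10798\right) P{\left(5,t \right)} = \left(-9390 + 10798\right) \left(6 - 10\right) = 1408 \left(6 - 10\right) = 1408 \left(-4\right) = -5632$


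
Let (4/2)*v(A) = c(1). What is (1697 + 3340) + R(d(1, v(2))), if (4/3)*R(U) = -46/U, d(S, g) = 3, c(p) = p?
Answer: 10051/2 ≈ 5025.5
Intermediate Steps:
v(A) = ½ (v(A) = (½)*1 = ½)
R(U) = -69/(2*U) (R(U) = 3*(-46/U)/4 = -69/(2*U))
(1697 + 3340) + R(d(1, v(2))) = (1697 + 3340) - 69/2/3 = 5037 - 69/2*⅓ = 5037 - 23/2 = 10051/2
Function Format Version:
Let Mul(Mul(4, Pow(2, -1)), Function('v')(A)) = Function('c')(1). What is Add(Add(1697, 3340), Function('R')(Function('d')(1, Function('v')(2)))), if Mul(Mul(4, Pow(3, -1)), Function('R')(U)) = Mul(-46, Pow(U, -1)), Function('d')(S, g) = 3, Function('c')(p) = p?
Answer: Rational(10051, 2) ≈ 5025.5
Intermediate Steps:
Function('v')(A) = Rational(1, 2) (Function('v')(A) = Mul(Rational(1, 2), 1) = Rational(1, 2))
Function('R')(U) = Mul(Rational(-69, 2), Pow(U, -1)) (Function('R')(U) = Mul(Rational(3, 4), Mul(-46, Pow(U, -1))) = Mul(Rational(-69, 2), Pow(U, -1)))
Add(Add(1697, 3340), Function('R')(Function('d')(1, Function('v')(2)))) = Add(Add(1697, 3340), Mul(Rational(-69, 2), Pow(3, -1))) = Add(5037, Mul(Rational(-69, 2), Rational(1, 3))) = Add(5037, Rational(-23, 2)) = Rational(10051, 2)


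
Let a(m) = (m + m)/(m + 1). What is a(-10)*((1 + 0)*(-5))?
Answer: -100/9 ≈ -11.111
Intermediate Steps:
a(m) = 2*m/(1 + m) (a(m) = (2*m)/(1 + m) = 2*m/(1 + m))
a(-10)*((1 + 0)*(-5)) = (2*(-10)/(1 - 10))*((1 + 0)*(-5)) = (2*(-10)/(-9))*(1*(-5)) = (2*(-10)*(-1/9))*(-5) = (20/9)*(-5) = -100/9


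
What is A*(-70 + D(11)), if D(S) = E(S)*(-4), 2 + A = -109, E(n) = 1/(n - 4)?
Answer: 54834/7 ≈ 7833.4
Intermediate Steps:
E(n) = 1/(-4 + n)
A = -111 (A = -2 - 109 = -111)
D(S) = -4/(-4 + S)
A*(-70 + D(11)) = -111*(-70 - 4/(-4 + 11)) = -111*(-70 - 4/7) = -111*(-494/7) = 54834/7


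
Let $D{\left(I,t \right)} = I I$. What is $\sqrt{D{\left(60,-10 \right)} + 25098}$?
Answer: $\sqrt{28698} \approx 169.4$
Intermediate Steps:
$D{\left(I,t \right)} = I^{2}$
$\sqrt{D{\left(60,-10 \right)} + 25098} = \sqrt{60^{2} + 25098} = \sqrt{3600 + 25098} = \sqrt{28698}$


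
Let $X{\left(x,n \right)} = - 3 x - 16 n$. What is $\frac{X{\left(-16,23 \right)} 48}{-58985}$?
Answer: $\frac{3072}{11797} \approx 0.26041$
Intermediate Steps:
$X{\left(x,n \right)} = - 16 n - 3 x$
$\frac{X{\left(-16,23 \right)} 48}{-58985} = \frac{\left(\left(-16\right) 23 - -48\right) 48}{-58985} = \left(-368 + 48\right) 48 \left(- \frac{1}{58985}\right) = \left(-320\right) 48 \left(- \frac{1}{58985}\right) = \left(-15360\right) \left(- \frac{1}{58985}\right) = \frac{3072}{11797}$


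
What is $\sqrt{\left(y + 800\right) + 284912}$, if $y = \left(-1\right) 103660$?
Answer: $6 \sqrt{5057} \approx 426.68$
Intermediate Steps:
$y = -103660$
$\sqrt{\left(y + 800\right) + 284912} = \sqrt{\left(-103660 + 800\right) + 284912} = \sqrt{-102860 + 284912} = \sqrt{182052} = 6 \sqrt{5057}$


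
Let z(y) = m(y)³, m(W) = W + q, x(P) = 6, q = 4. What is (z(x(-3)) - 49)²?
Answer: 904401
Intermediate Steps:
m(W) = 4 + W (m(W) = W + 4 = 4 + W)
z(y) = (4 + y)³
(z(x(-3)) - 49)² = ((4 + 6)³ - 49)² = (10³ - 49)² = (1000 - 49)² = 951² = 904401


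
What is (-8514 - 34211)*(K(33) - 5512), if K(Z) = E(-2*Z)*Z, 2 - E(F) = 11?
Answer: 248189525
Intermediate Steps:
E(F) = -9 (E(F) = 2 - 1*11 = 2 - 11 = -9)
K(Z) = -9*Z
(-8514 - 34211)*(K(33) - 5512) = (-8514 - 34211)*(-9*33 - 5512) = -42725*(-297 - 5512) = -42725*(-5809) = 248189525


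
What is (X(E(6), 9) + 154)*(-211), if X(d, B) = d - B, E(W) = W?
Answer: -31861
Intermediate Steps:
(X(E(6), 9) + 154)*(-211) = ((6 - 1*9) + 154)*(-211) = ((6 - 9) + 154)*(-211) = (-3 + 154)*(-211) = 151*(-211) = -31861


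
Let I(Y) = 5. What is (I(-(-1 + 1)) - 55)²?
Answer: 2500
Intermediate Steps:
(I(-(-1 + 1)) - 55)² = (5 - 55)² = (-50)² = 2500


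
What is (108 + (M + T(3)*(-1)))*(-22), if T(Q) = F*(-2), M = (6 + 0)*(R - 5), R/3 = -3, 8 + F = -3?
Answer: -44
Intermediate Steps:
F = -11 (F = -8 - 3 = -11)
R = -9 (R = 3*(-3) = -9)
M = -84 (M = (6 + 0)*(-9 - 5) = 6*(-14) = -84)
T(Q) = 22 (T(Q) = -11*(-2) = 22)
(108 + (M + T(3)*(-1)))*(-22) = (108 + (-84 + 22*(-1)))*(-22) = (108 + (-84 - 22))*(-22) = (108 - 106)*(-22) = 2*(-22) = -44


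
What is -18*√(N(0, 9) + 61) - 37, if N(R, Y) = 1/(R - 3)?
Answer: -37 - 6*√546 ≈ -177.20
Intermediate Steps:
N(R, Y) = 1/(-3 + R)
-18*√(N(0, 9) + 61) - 37 = -18*√(1/(-3 + 0) + 61) - 37 = -18*√(1/(-3) + 61) - 37 = -18*√(-⅓ + 61) - 37 = -6*√546 - 37 = -37 - 6*√546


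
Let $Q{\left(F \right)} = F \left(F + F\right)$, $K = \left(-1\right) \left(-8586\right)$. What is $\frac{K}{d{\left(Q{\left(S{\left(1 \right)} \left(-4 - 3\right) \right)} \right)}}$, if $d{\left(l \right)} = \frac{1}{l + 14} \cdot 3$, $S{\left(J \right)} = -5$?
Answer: $7051968$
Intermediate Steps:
$K = 8586$
$Q{\left(F \right)} = 2 F^{2}$ ($Q{\left(F \right)} = F 2 F = 2 F^{2}$)
$d{\left(l \right)} = \frac{3}{14 + l}$ ($d{\left(l \right)} = \frac{1}{14 + l} 3 = \frac{3}{14 + l}$)
$\frac{K}{d{\left(Q{\left(S{\left(1 \right)} \left(-4 - 3\right) \right)} \right)}} = \frac{8586}{3 \frac{1}{14 + 2 \left(- 5 \left(-4 - 3\right)\right)^{2}}} = \frac{8586}{3 \frac{1}{14 + 2 \left(\left(-5\right) \left(-7\right)\right)^{2}}} = \frac{8586}{3 \frac{1}{14 + 2 \cdot 35^{2}}} = \frac{8586}{3 \frac{1}{14 + 2 \cdot 1225}} = \frac{8586}{3 \frac{1}{14 + 2450}} = \frac{8586}{3 \cdot \frac{1}{2464}} = \frac{8586}{\frac{3}{2464}} = 8586 \cdot \frac{2464}{3} = 7051968$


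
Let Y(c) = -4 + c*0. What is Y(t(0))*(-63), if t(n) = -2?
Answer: 252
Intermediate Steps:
Y(c) = -4 (Y(c) = -4 + 0 = -4)
Y(t(0))*(-63) = -4*(-63) = 252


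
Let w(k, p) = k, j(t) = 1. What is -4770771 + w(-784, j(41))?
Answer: -4771555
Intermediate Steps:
-4770771 + w(-784, j(41)) = -4770771 - 784 = -4771555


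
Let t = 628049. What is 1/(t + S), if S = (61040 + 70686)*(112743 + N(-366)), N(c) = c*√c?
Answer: 14851812467/221427052813773890185 + 48211716*I*√366/221427052813773890185 ≈ 6.7073e-11 + 4.1655e-12*I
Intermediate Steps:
N(c) = c^(3/2)
S = 14851184418 - 48211716*I*√366 (S = (61040 + 70686)*(112743 + (-366)^(3/2)) = 131726*(112743 - 366*I*√366) = 14851184418 - 48211716*I*√366 ≈ 1.4851e+10 - 9.2234e+8*I)
1/(t + S) = 1/(628049 + (14851184418 - 48211716*I*√366)) = 1/(14851812467 - 48211716*I*√366)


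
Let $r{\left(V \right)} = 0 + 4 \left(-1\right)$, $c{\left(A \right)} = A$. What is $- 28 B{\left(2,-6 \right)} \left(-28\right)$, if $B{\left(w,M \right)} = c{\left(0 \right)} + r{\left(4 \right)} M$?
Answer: $18816$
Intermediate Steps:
$r{\left(V \right)} = -4$ ($r{\left(V \right)} = 0 - 4 = -4$)
$B{\left(w,M \right)} = - 4 M$ ($B{\left(w,M \right)} = 0 - 4 M = - 4 M$)
$- 28 B{\left(2,-6 \right)} \left(-28\right) = - 28 \left(\left(-4\right) \left(-6\right)\right) \left(-28\right) = \left(-28\right) 24 \left(-28\right) = \left(-672\right) \left(-28\right) = 18816$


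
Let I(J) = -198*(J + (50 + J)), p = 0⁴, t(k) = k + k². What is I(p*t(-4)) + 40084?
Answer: 30184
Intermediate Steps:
p = 0
I(J) = -9900 - 396*J (I(J) = -198*(50 + 2*J) = -9900 - 396*J)
I(p*t(-4)) + 40084 = (-9900 - 0*(-4*(1 - 4))) + 40084 = (-9900 - 0*(-4*(-3))) + 40084 = (-9900 - 0*12) + 40084 = (-9900 - 396*0) + 40084 = (-9900 + 0) + 40084 = -9900 + 40084 = 30184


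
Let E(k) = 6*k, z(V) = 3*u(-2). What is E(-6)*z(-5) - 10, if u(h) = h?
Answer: 206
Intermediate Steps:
z(V) = -6 (z(V) = 3*(-2) = -6)
E(-6)*z(-5) - 10 = (6*(-6))*(-6) - 10 = -36*(-6) - 10 = 216 - 10 = 206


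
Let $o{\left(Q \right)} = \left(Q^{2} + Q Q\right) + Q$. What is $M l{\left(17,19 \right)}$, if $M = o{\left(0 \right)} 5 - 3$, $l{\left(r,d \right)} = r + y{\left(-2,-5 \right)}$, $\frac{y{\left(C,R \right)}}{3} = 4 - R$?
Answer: $-132$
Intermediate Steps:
$o{\left(Q \right)} = Q + 2 Q^{2}$ ($o{\left(Q \right)} = \left(Q^{2} + Q^{2}\right) + Q = 2 Q^{2} + Q = Q + 2 Q^{2}$)
$y{\left(C,R \right)} = 12 - 3 R$ ($y{\left(C,R \right)} = 3 \left(4 - R\right) = 12 - 3 R$)
$l{\left(r,d \right)} = 27 + r$ ($l{\left(r,d \right)} = r + \left(12 - -15\right) = r + \left(12 + 15\right) = r + 27 = 27 + r$)
$M = -3$ ($M = 0 \left(1 + 2 \cdot 0\right) 5 - 3 = 0 \left(1 + 0\right) 5 - 3 = 0 \cdot 1 \cdot 5 - 3 = 0 \cdot 5 - 3 = 0 - 3 = -3$)
$M l{\left(17,19 \right)} = - 3 \left(27 + 17\right) = \left(-3\right) 44 = -132$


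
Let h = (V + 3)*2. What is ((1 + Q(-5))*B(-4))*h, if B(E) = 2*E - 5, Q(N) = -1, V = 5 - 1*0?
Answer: 0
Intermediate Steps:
V = 5 (V = 5 + 0 = 5)
B(E) = -5 + 2*E
h = 16 (h = (5 + 3)*2 = 8*2 = 16)
((1 + Q(-5))*B(-4))*h = ((1 - 1)*(-5 + 2*(-4)))*16 = (0*(-5 - 8))*16 = (0*(-13))*16 = 0*16 = 0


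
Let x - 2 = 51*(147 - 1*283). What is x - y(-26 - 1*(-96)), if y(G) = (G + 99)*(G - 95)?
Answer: -2709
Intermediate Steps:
y(G) = (-95 + G)*(99 + G) (y(G) = (99 + G)*(-95 + G) = (-95 + G)*(99 + G))
x = -6934 (x = 2 + 51*(147 - 1*283) = 2 + 51*(147 - 283) = 2 + 51*(-136) = 2 - 6936 = -6934)
x - y(-26 - 1*(-96)) = -6934 - (-9405 + (-26 - 1*(-96))² + 4*(-26 - 1*(-96))) = -6934 - (-9405 + (-26 + 96)² + 4*(-26 + 96)) = -6934 - (-9405 + 70² + 4*70) = -6934 - (-9405 + 4900 + 280) = -6934 - 1*(-4225) = -6934 + 4225 = -2709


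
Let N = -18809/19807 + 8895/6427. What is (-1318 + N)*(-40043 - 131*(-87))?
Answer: 4804666405510080/127299589 ≈ 3.7743e+7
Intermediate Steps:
N = 55297822/127299589 (N = -18809*1/19807 + 8895*(1/6427) = -18809/19807 + 8895/6427 = 55297822/127299589 ≈ 0.43439)
(-1318 + N)*(-40043 - 131*(-87)) = (-1318 + 55297822/127299589)*(-40043 - 131*(-87)) = -167725560480*(-40043 + 11397)/127299589 = -167725560480/127299589*(-28646) = 4804666405510080/127299589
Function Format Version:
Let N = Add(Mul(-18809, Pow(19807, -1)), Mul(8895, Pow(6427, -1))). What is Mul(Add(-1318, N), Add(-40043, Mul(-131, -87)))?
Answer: Rational(4804666405510080, 127299589) ≈ 3.7743e+7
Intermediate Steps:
N = Rational(55297822, 127299589) (N = Add(Mul(-18809, Rational(1, 19807)), Mul(8895, Rational(1, 6427))) = Add(Rational(-18809, 19807), Rational(8895, 6427)) = Rational(55297822, 127299589) ≈ 0.43439)
Mul(Add(-1318, N), Add(-40043, Mul(-131, -87))) = Mul(Add(-1318, Rational(55297822, 127299589)), Add(-40043, Mul(-131, -87))) = Mul(Rational(-167725560480, 127299589), Add(-40043, 11397)) = Mul(Rational(-167725560480, 127299589), -28646) = Rational(4804666405510080, 127299589)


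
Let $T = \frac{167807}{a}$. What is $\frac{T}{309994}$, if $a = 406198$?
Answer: $\frac{9871}{7406996636} \approx 1.3327 \cdot 10^{-6}$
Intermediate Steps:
$T = \frac{9871}{23894}$ ($T = \frac{167807}{406198} = 167807 \cdot \frac{1}{406198} = \frac{9871}{23894} \approx 0.41312$)
$\frac{T}{309994} = \frac{9871}{23894 \cdot 309994} = \frac{9871}{23894} \cdot \frac{1}{309994} = \frac{9871}{7406996636}$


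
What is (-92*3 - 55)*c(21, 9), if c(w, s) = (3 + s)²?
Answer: -47664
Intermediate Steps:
(-92*3 - 55)*c(21, 9) = (-92*3 - 55)*(3 + 9)² = (-276 - 55)*12² = -331*144 = -47664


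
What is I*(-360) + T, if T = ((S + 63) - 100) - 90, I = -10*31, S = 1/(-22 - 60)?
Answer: 9140785/82 ≈ 1.1147e+5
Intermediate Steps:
S = -1/82 (S = 1/(-82) = -1/82 ≈ -0.012195)
I = -310
T = -10415/82 (T = ((-1/82 + 63) - 100) - 90 = (5165/82 - 100) - 90 = -3035/82 - 90 = -10415/82 ≈ -127.01)
I*(-360) + T = -310*(-360) - 10415/82 = 111600 - 10415/82 = 9140785/82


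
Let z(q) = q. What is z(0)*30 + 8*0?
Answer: 0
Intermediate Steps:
z(0)*30 + 8*0 = 0*30 + 8*0 = 0 + 0 = 0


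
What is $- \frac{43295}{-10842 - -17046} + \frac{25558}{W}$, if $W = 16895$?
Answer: $- \frac{572907193}{104816580} \approx -5.4658$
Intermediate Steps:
$- \frac{43295}{-10842 - -17046} + \frac{25558}{W} = - \frac{43295}{-10842 - -17046} + \frac{25558}{16895} = - \frac{43295}{-10842 + 17046} + 25558 \cdot \frac{1}{16895} = - \frac{43295}{6204} + \frac{25558}{16895} = - \frac{572907193}{104816580}$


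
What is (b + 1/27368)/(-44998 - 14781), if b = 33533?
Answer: -917731145/1636031672 ≈ -0.56095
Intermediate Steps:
(b + 1/27368)/(-44998 - 14781) = (33533 + 1/27368)/(-44998 - 14781) = (33533 + 1/27368)/(-59779) = (917731145/27368)*(-1/59779) = -917731145/1636031672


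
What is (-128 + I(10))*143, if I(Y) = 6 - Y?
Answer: -18876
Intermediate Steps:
(-128 + I(10))*143 = (-128 + (6 - 1*10))*143 = (-128 + (6 - 10))*143 = (-128 - 4)*143 = -132*143 = -18876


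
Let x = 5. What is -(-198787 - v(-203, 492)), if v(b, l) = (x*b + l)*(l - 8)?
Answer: -54345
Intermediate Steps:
v(b, l) = (-8 + l)*(l + 5*b) (v(b, l) = (5*b + l)*(l - 8) = (l + 5*b)*(-8 + l) = (-8 + l)*(l + 5*b))
-(-198787 - v(-203, 492)) = -(-198787 - (492**2 - 40*(-203) - 8*492 + 5*(-203)*492)) = -(-198787 - (242064 + 8120 - 3936 - 499380)) = -(-198787 - 1*(-253132)) = -(-198787 + 253132) = -1*54345 = -54345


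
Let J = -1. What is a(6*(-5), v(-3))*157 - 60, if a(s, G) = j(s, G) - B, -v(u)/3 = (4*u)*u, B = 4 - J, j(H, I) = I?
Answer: -17801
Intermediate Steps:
B = 5 (B = 4 - 1*(-1) = 4 + 1 = 5)
v(u) = -12*u² (v(u) = -3*4*u*u = -12*u²)
a(s, G) = -5 + G (a(s, G) = G - 1*5 = G - 5 = -5 + G)
a(6*(-5), v(-3))*157 - 60 = (-5 - 12*(-3)²)*157 - 60 = (-5 - 12*9)*157 - 60 = (-5 - 108)*157 - 60 = -113*157 - 60 = -17741 - 60 = -17801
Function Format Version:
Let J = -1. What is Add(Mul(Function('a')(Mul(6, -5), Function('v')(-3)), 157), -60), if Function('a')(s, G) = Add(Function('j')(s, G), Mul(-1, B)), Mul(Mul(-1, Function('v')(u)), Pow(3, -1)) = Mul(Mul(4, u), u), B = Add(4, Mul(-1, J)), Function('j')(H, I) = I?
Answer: -17801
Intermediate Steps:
B = 5 (B = Add(4, Mul(-1, -1)) = Add(4, 1) = 5)
Function('v')(u) = Mul(-12, Pow(u, 2)) (Function('v')(u) = Mul(-3, Mul(Mul(4, u), u)) = Mul(-3, Mul(4, Pow(u, 2))) = Mul(-12, Pow(u, 2)))
Function('a')(s, G) = Add(-5, G) (Function('a')(s, G) = Add(G, Mul(-1, 5)) = Add(G, -5) = Add(-5, G))
Add(Mul(Function('a')(Mul(6, -5), Function('v')(-3)), 157), -60) = Add(Mul(Add(-5, Mul(-12, Pow(-3, 2))), 157), -60) = Add(Mul(Add(-5, Mul(-12, 9)), 157), -60) = Add(Mul(Add(-5, -108), 157), -60) = Add(Mul(-113, 157), -60) = Add(-17741, -60) = -17801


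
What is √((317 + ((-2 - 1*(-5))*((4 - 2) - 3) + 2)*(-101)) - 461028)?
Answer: I*√460610 ≈ 678.68*I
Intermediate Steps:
√((317 + ((-2 - 1*(-5))*((4 - 2) - 3) + 2)*(-101)) - 461028) = √((317 + ((-2 + 5)*(2 - 3) + 2)*(-101)) - 461028) = √((317 + (3*(-1) + 2)*(-101)) - 461028) = √((317 + (-3 + 2)*(-101)) - 461028) = √((317 - 1*(-101)) - 461028) = √((317 + 101) - 461028) = √(418 - 461028) = √(-460610) = I*√460610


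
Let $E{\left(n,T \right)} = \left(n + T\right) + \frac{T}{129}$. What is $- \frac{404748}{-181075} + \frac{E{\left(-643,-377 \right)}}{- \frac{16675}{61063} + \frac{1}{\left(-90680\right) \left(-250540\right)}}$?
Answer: $\frac{33167804455419462724461004}{8849171892674319728475} \approx 3748.1$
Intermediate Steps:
$E{\left(n,T \right)} = n + \frac{130 T}{129}$ ($E{\left(n,T \right)} = \left(T + n\right) + T \frac{1}{129} = \left(T + n\right) + \frac{T}{129} = n + \frac{130 T}{129}$)
$- \frac{404748}{-181075} + \frac{E{\left(-643,-377 \right)}}{- \frac{16675}{61063} + \frac{1}{\left(-90680\right) \left(-250540\right)}} = - \frac{404748}{-181075} + \frac{-643 + \frac{130}{129} \left(-377\right)}{- \frac{16675}{61063} + \frac{1}{\left(-90680\right) \left(-250540\right)}} = \left(-404748\right) \left(- \frac{1}{181075}\right) + \frac{-643 - \frac{49010}{129}}{\left(-16675\right) \frac{1}{61063} - - \frac{1}{22718967200}} = \frac{404748}{181075} - \frac{131957}{129 \left(- \frac{16675}{61063} + \frac{1}{22718967200}\right)} = \frac{404748}{181075} - \frac{131957}{129 \left(- \frac{378838777998937}{1387288294133600}\right)} = \frac{404748}{181075} - - \frac{183062401428987455200}{48870202361862873} = \frac{404748}{181075} + \frac{183062401428987455200}{48870202361862873} = \frac{33167804455419462724461004}{8849171892674319728475}$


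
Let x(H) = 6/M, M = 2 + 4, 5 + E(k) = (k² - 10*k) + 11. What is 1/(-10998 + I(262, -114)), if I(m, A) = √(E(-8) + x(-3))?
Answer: -10998/120955853 - √151/120955853 ≈ -9.1027e-5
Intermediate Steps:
E(k) = 6 + k² - 10*k (E(k) = -5 + ((k² - 10*k) + 11) = -5 + (11 + k² - 10*k) = 6 + k² - 10*k)
M = 6
x(H) = 1 (x(H) = 6/6 = 6*(⅙) = 1)
I(m, A) = √151 (I(m, A) = √((6 + (-8)² - 10*(-8)) + 1) = √((6 + 64 + 80) + 1) = √(150 + 1) = √151)
1/(-10998 + I(262, -114)) = 1/(-10998 + √151)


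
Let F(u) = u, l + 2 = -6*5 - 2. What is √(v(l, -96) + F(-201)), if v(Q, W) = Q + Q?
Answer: I*√269 ≈ 16.401*I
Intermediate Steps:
l = -34 (l = -2 + (-6*5 - 2) = -2 + (-30 - 2) = -2 - 32 = -34)
v(Q, W) = 2*Q
√(v(l, -96) + F(-201)) = √(2*(-34) - 201) = √(-68 - 201) = √(-269) = I*√269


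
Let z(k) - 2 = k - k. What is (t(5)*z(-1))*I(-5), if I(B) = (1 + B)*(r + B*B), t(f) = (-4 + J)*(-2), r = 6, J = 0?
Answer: -1984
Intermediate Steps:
t(f) = 8 (t(f) = (-4 + 0)*(-2) = -4*(-2) = 8)
z(k) = 2 (z(k) = 2 + (k - k) = 2 + 0 = 2)
I(B) = (1 + B)*(6 + B²) (I(B) = (1 + B)*(6 + B*B) = (1 + B)*(6 + B²))
(t(5)*z(-1))*I(-5) = (8*2)*(6 + (-5)² + (-5)³ + 6*(-5)) = 16*(6 + 25 - 125 - 30) = 16*(-124) = -1984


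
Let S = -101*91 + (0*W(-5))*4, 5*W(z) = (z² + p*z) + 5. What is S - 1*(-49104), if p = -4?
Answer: 39913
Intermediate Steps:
W(z) = 1 - 4*z/5 + z²/5 (W(z) = ((z² - 4*z) + 5)/5 = (5 + z² - 4*z)/5 = 1 - 4*z/5 + z²/5)
S = -9191 (S = -101*91 + (0*(1 - ⅘*(-5) + (⅕)*(-5)²))*4 = -9191 + (0*(1 + 4 + (⅕)*25))*4 = -9191 + (0*(1 + 4 + 5))*4 = -9191 + (0*10)*4 = -9191 + 0*4 = -9191 + 0 = -9191)
S - 1*(-49104) = -9191 - 1*(-49104) = -9191 + 49104 = 39913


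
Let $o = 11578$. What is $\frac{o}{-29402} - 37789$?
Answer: $- \frac{555541878}{14701} \approx -37789.0$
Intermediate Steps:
$\frac{o}{-29402} - 37789 = \frac{11578}{-29402} - 37789 = 11578 \left(- \frac{1}{29402}\right) - 37789 = - \frac{5789}{14701} - 37789 = - \frac{555541878}{14701}$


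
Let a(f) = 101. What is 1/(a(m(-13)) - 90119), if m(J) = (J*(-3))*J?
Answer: -1/90018 ≈ -1.1109e-5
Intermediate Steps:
m(J) = -3*J² (m(J) = (-3*J)*J = -3*J²)
1/(a(m(-13)) - 90119) = 1/(101 - 90119) = 1/(-90018) = -1/90018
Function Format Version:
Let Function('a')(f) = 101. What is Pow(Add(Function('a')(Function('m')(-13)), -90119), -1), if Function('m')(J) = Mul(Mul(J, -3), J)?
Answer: Rational(-1, 90018) ≈ -1.1109e-5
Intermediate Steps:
Function('m')(J) = Mul(-3, Pow(J, 2)) (Function('m')(J) = Mul(Mul(-3, J), J) = Mul(-3, Pow(J, 2)))
Pow(Add(Function('a')(Function('m')(-13)), -90119), -1) = Pow(Add(101, -90119), -1) = Pow(-90018, -1) = Rational(-1, 90018)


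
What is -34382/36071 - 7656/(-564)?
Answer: 21397344/1695337 ≈ 12.621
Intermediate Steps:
-34382/36071 - 7656/(-564) = -34382*1/36071 - 7656*(-1/564) = -34382/36071 + 638/47 = 21397344/1695337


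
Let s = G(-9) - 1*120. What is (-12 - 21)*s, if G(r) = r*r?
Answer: 1287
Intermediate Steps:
G(r) = r**2
s = -39 (s = (-9)**2 - 1*120 = 81 - 120 = -39)
(-12 - 21)*s = (-12 - 21)*(-39) = -33*(-39) = 1287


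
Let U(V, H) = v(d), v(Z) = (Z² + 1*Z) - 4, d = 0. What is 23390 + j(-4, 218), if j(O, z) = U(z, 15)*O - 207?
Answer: 23199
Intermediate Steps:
v(Z) = -4 + Z + Z² (v(Z) = (Z² + Z) - 4 = (Z + Z²) - 4 = -4 + Z + Z²)
U(V, H) = -4 (U(V, H) = -4 + 0 + 0² = -4 + 0 + 0 = -4)
j(O, z) = -207 - 4*O (j(O, z) = -4*O - 207 = -207 - 4*O)
23390 + j(-4, 218) = 23390 + (-207 - 4*(-4)) = 23390 + (-207 + 16) = 23390 - 191 = 23199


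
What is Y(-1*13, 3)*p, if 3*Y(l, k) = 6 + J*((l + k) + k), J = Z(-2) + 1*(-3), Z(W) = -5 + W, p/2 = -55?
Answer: -8360/3 ≈ -2786.7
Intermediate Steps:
p = -110 (p = 2*(-55) = -110)
J = -10 (J = (-5 - 2) + 1*(-3) = -7 - 3 = -10)
Y(l, k) = 2 - 20*k/3 - 10*l/3 (Y(l, k) = (6 - 10*((l + k) + k))/3 = (6 - 10*((k + l) + k))/3 = (6 - 10*(l + 2*k))/3 = (6 + (-20*k - 10*l))/3 = (6 - 20*k - 10*l)/3 = 2 - 20*k/3 - 10*l/3)
Y(-1*13, 3)*p = (2 - 20/3*3 - (-10)*13/3)*(-110) = (2 - 20 - 10/3*(-13))*(-110) = (2 - 20 + 130/3)*(-110) = (76/3)*(-110) = -8360/3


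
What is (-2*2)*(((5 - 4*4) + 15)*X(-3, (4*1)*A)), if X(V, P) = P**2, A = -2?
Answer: -1024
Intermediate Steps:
(-2*2)*(((5 - 4*4) + 15)*X(-3, (4*1)*A)) = (-2*2)*(((5 - 4*4) + 15)*((4*1)*(-2))**2) = -4*((5 - 16) + 15)*(4*(-2))**2 = -4*(-11 + 15)*(-8)**2 = -16*64 = -4*256 = -1024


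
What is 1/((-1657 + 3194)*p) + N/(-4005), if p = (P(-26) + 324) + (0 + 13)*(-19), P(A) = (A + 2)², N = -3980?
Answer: 798914957/803932461 ≈ 0.99376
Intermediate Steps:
P(A) = (2 + A)²
p = 653 (p = ((2 - 26)² + 324) + (0 + 13)*(-19) = ((-24)² + 324) + 13*(-19) = (576 + 324) - 247 = 900 - 247 = 653)
1/((-1657 + 3194)*p) + N/(-4005) = 1/((-1657 + 3194)*653) - 3980/(-4005) = (1/653)/1537 - 3980*(-1/4005) = (1/1537)*(1/653) + 796/801 = 1/1003661 + 796/801 = 798914957/803932461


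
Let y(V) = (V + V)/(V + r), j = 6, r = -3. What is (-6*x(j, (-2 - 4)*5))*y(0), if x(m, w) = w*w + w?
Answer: 0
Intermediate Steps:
x(m, w) = w + w² (x(m, w) = w² + w = w + w²)
y(V) = 2*V/(-3 + V) (y(V) = (V + V)/(V - 3) = (2*V)/(-3 + V) = 2*V/(-3 + V))
(-6*x(j, (-2 - 4)*5))*y(0) = (-6*(-2 - 4)*5*(1 + (-2 - 4)*5))*(2*0/(-3 + 0)) = (-6*(-6*5)*(1 - 6*5))*(2*0/(-3)) = (-(-180)*(1 - 30))*(2*0*(-⅓)) = -(-180)*(-29)*0 = -6*870*0 = -5220*0 = 0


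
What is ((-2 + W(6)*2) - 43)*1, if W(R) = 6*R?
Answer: 27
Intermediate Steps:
((-2 + W(6)*2) - 43)*1 = ((-2 + (6*6)*2) - 43)*1 = ((-2 + 36*2) - 43)*1 = ((-2 + 72) - 43)*1 = (70 - 43)*1 = 27*1 = 27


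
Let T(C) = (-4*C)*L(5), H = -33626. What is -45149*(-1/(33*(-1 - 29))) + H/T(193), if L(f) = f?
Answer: -704927/19107 ≈ -36.894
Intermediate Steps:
T(C) = -20*C (T(C) = -4*C*5 = -20*C)
-45149*(-1/(33*(-1 - 29))) + H/T(193) = -45149*(-1/(33*(-1 - 29))) - 33626/((-20*193)) = -45149/((-33*(-30))) - 33626/(-3860) = -45149/990 - 33626*(-1/3860) = -45149*1/990 + 16813/1930 = -45149/990 + 16813/1930 = -704927/19107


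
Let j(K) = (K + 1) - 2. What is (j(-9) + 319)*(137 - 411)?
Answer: -84666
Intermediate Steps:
j(K) = -1 + K (j(K) = (1 + K) - 2 = -1 + K)
(j(-9) + 319)*(137 - 411) = ((-1 - 9) + 319)*(137 - 411) = (-10 + 319)*(-274) = 309*(-274) = -84666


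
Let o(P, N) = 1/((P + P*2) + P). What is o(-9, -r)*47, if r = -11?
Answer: -47/36 ≈ -1.3056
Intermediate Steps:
o(P, N) = 1/(4*P) (o(P, N) = 1/((P + 2*P) + P) = 1/(3*P + P) = 1/(4*P))
o(-9, -r)*47 = ((¼)/(-9))*47 = ((¼)*(-⅑))*47 = -1/36*47 = -47/36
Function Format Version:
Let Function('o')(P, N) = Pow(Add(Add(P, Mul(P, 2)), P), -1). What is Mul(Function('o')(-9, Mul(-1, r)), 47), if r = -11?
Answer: Rational(-47, 36) ≈ -1.3056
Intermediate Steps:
Function('o')(P, N) = Mul(Rational(1, 4), Pow(P, -1)) (Function('o')(P, N) = Pow(Add(Add(P, Mul(2, P)), P), -1) = Pow(Add(Mul(3, P), P), -1) = Pow(Mul(4, P), -1) = Mul(Rational(1, 4), Pow(P, -1)))
Mul(Function('o')(-9, Mul(-1, r)), 47) = Mul(Mul(Rational(1, 4), Pow(-9, -1)), 47) = Mul(Mul(Rational(1, 4), Rational(-1, 9)), 47) = Mul(Rational(-1, 36), 47) = Rational(-47, 36)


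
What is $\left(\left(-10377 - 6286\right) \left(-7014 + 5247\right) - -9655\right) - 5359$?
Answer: $29447817$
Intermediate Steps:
$\left(\left(-10377 - 6286\right) \left(-7014 + 5247\right) - -9655\right) - 5359 = \left(\left(-16663\right) \left(-1767\right) + 9655\right) - 5359 = \left(29443521 + 9655\right) - 5359 = 29453176 - 5359 = 29447817$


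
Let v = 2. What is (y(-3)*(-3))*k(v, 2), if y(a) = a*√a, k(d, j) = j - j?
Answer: 0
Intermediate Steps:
k(d, j) = 0
y(a) = a^(3/2)
(y(-3)*(-3))*k(v, 2) = ((-3)^(3/2)*(-3))*0 = (-3*I*√3*(-3))*0 = (9*I*√3)*0 = 0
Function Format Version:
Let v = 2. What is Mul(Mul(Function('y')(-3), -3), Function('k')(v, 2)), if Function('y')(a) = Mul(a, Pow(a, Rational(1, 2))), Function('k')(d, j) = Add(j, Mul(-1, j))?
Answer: 0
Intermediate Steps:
Function('k')(d, j) = 0
Function('y')(a) = Pow(a, Rational(3, 2))
Mul(Mul(Function('y')(-3), -3), Function('k')(v, 2)) = Mul(Mul(Pow(-3, Rational(3, 2)), -3), 0) = Mul(Mul(Mul(-3, I, Pow(3, Rational(1, 2))), -3), 0) = Mul(Mul(9, I, Pow(3, Rational(1, 2))), 0) = 0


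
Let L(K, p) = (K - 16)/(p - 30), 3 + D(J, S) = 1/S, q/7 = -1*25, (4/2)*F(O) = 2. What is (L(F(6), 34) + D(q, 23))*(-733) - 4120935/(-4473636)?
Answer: 84317925709/17148938 ≈ 4916.8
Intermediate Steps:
F(O) = 1 (F(O) = (1/2)*2 = 1)
q = -175 (q = 7*(-1*25) = 7*(-25) = -175)
D(J, S) = -3 + 1/S
L(K, p) = (-16 + K)/(-30 + p)
(L(F(6), 34) + D(q, 23))*(-733) - 4120935/(-4473636) = ((-16 + 1)/(-30 + 34) + (-3 + 1/23))*(-733) - 4120935/(-4473636) = (-15/4 + (-3 + 1/23))*(-733) - 4120935*(-1/4473636) = ((1/4)*(-15) - 68/23)*(-733) + 1373645/1491212 = (-15/4 - 68/23)*(-733) + 1373645/1491212 = -617/92*(-733) + 1373645/1491212 = 452261/92 + 1373645/1491212 = 84317925709/17148938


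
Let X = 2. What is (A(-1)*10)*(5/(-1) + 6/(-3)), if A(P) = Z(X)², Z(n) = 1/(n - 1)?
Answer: -70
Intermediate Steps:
Z(n) = 1/(-1 + n)
A(P) = 1 (A(P) = (1/(-1 + 2))² = (1/1)² = 1² = 1)
(A(-1)*10)*(5/(-1) + 6/(-3)) = (1*10)*(5/(-1) + 6/(-3)) = 10*(5*(-1) + 6*(-⅓)) = 10*(-5 - 2) = 10*(-7) = -70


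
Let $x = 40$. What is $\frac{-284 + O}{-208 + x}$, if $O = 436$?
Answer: $- \frac{19}{21} \approx -0.90476$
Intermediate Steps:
$\frac{-284 + O}{-208 + x} = \frac{-284 + 436}{-208 + 40} = \frac{152}{-168} = 152 \left(- \frac{1}{168}\right) = - \frac{19}{21}$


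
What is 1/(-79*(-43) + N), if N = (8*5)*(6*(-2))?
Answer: 1/2917 ≈ 0.00034282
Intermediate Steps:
N = -480 (N = 40*(-12) = -480)
1/(-79*(-43) + N) = 1/(-79*(-43) - 480) = 1/(3397 - 480) = 1/2917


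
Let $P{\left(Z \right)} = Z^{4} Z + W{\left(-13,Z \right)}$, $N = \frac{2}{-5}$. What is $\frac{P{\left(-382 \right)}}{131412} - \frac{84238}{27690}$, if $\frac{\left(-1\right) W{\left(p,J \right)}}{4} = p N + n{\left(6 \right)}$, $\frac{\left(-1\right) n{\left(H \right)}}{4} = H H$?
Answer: $- \frac{9384876240635527}{151616595} \approx -6.1899 \cdot 10^{7}$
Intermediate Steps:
$n{\left(H \right)} = - 4 H^{2}$ ($n{\left(H \right)} = - 4 H H = - 4 H^{2}$)
$N = - \frac{2}{5}$ ($N = 2 \left(- \frac{1}{5}\right) = - \frac{2}{5} \approx -0.4$)
$W{\left(p,J \right)} = 576 + \frac{8 p}{5}$ ($W{\left(p,J \right)} = - 4 \left(p \left(- \frac{2}{5}\right) - 4 \cdot 6^{2}\right) = - 4 \left(- \frac{2 p}{5} - 144\right) = - 4 \left(-144 - \frac{2 p}{5}\right) = 576 + \frac{8 p}{5}$)
$P{\left(Z \right)} = \frac{2776}{5} + Z^{5}$ ($P{\left(Z \right)} = Z^{4} Z + \left(576 + \frac{8}{5} \left(-13\right)\right) = Z^{5} + \left(576 - \frac{104}{5}\right) = Z^{5} + \frac{2776}{5} = \frac{2776}{5} + Z^{5}$)
$\frac{P{\left(-382 \right)}}{131412} - \frac{84238}{27690} = \frac{\frac{2776}{5} + \left(-382\right)^{5}}{131412} - \frac{84238}{27690} = \left(\frac{2776}{5} - 8134236862432\right) \frac{1}{131412} - \frac{42119}{13845} = \left(- \frac{40671184309384}{5}\right) \frac{1}{131412} - \frac{42119}{13845} = - \frac{10167796077346}{164265} - \frac{42119}{13845} = - \frac{9384876240635527}{151616595}$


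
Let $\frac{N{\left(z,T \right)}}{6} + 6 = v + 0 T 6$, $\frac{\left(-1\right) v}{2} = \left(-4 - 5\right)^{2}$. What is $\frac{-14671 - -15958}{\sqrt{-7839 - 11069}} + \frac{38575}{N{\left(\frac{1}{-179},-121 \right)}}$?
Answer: $- \frac{38575}{1008} - \frac{1287 i \sqrt{4727}}{9454} \approx -38.269 - 9.3596 i$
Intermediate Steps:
$v = -162$ ($v = - 2 \left(-4 - 5\right)^{2} = - 2 \left(-9\right)^{2} = \left(-2\right) 81 = -162$)
$N{\left(z,T \right)} = -1008$ ($N{\left(z,T \right)} = -36 + 6 \left(-162 + 0 T 6\right) = -36 + 6 \left(-162 + 0 \cdot 6\right) = -36 + 6 \left(-162 + 0\right) = -36 + 6 \left(-162\right) = -36 - 972 = -1008$)
$\frac{-14671 - -15958}{\sqrt{-7839 - 11069}} + \frac{38575}{N{\left(\frac{1}{-179},-121 \right)}} = \frac{-14671 - -15958}{\sqrt{-7839 - 11069}} + \frac{38575}{-1008} = \frac{-14671 + 15958}{\sqrt{-18908}} + 38575 \left(- \frac{1}{1008}\right) = \frac{1287}{2 i \sqrt{4727}} - \frac{38575}{1008} = 1287 \left(- \frac{i \sqrt{4727}}{9454}\right) - \frac{38575}{1008} = - \frac{1287 i \sqrt{4727}}{9454} - \frac{38575}{1008} = - \frac{38575}{1008} - \frac{1287 i \sqrt{4727}}{9454}$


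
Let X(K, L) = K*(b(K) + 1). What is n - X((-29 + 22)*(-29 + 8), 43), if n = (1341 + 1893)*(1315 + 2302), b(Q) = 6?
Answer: 11696349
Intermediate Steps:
X(K, L) = 7*K (X(K, L) = K*(6 + 1) = K*7 = 7*K)
n = 11697378 (n = 3234*3617 = 11697378)
n - X((-29 + 22)*(-29 + 8), 43) = 11697378 - 7*(-29 + 22)*(-29 + 8) = 11697378 - 7*(-7*(-21)) = 11697378 - 7*147 = 11697378 - 1*1029 = 11697378 - 1029 = 11696349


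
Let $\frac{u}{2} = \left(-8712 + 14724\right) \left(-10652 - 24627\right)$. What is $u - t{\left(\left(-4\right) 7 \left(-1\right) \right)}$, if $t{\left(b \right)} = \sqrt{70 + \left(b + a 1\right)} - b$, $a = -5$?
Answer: $-424194668 - \sqrt{93} \approx -4.2419 \cdot 10^{8}$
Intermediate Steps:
$u = -424194696$ ($u = 2 \left(-8712 + 14724\right) \left(-10652 - 24627\right) = 2 \cdot 6012 \left(-35279\right) = 2 \left(-212097348\right) = -424194696$)
$t{\left(b \right)} = \sqrt{65 + b} - b$ ($t{\left(b \right)} = \sqrt{70 + \left(b - 5\right)} - b = \sqrt{70 + \left(-5 + b\right)} - b = \sqrt{65 + b} - b$)
$u - t{\left(\left(-4\right) 7 \left(-1\right) \right)} = -424194696 - \left(\sqrt{65 + \left(-4\right) 7 \left(-1\right)} - \left(-4\right) 7 \left(-1\right)\right) = -424194696 - \left(\sqrt{65 - -28} - \left(-28\right) \left(-1\right)\right) = -424194696 - \left(\sqrt{65 + 28} - 28\right) = -424194696 - \left(\sqrt{93} - 28\right) = -424194696 - \left(-28 + \sqrt{93}\right) = -424194696 + \left(28 - \sqrt{93}\right) = -424194668 - \sqrt{93}$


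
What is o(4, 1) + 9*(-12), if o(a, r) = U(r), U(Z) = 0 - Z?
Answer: -109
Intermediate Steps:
U(Z) = -Z
o(a, r) = -r
o(4, 1) + 9*(-12) = -1*1 + 9*(-12) = -1 - 108 = -109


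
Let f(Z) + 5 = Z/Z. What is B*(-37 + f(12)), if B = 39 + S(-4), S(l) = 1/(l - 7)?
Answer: -17548/11 ≈ -1595.3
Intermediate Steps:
S(l) = 1/(-7 + l)
f(Z) = -4 (f(Z) = -5 + Z/Z = -5 + 1 = -4)
B = 428/11 (B = 39 + 1/(-7 - 4) = 39 + 1/(-11) = 39 - 1/11 = 428/11 ≈ 38.909)
B*(-37 + f(12)) = 428*(-37 - 4)/11 = (428/11)*(-41) = -17548/11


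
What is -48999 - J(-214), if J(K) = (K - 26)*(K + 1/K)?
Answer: -10738533/107 ≈ -1.0036e+5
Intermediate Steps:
J(K) = (-26 + K)*(K + 1/K)
-48999 - J(-214) = -48999 - (1 + (-214)**2 - 26*(-214) - 26/(-214)) = -48999 - (1 + 45796 + 5564 - 26*(-1/214)) = -48999 - (1 + 45796 + 5564 + 13/107) = -48999 - 1*5495640/107 = -48999 - 5495640/107 = -10738533/107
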